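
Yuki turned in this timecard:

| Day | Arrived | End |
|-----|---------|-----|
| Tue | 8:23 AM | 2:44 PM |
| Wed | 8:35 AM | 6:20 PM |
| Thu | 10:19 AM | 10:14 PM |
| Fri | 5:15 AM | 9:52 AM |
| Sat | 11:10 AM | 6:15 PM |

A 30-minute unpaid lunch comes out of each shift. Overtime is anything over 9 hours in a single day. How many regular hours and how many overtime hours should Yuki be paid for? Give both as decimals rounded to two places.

Tue: 8:23 AM–2:44 PM = 6 h 21 min; less 30 min break → 5 h 51 min
Wed: 8:35 AM–6:20 PM = 9 h 45 min; less 30 min break → 9 h 15 min
Thu: 10:19 AM–10:14 PM = 11 h 55 min; less 30 min break → 11 h 25 min
Fri: 5:15 AM–9:52 AM = 4 h 37 min; less 30 min break → 4 h 7 min
Sat: 11:10 AM–6:15 PM = 7 h 5 min; less 30 min break → 6 h 35 min
Tue reg 5 h 51 min / OT 0 h 0 min; Wed reg 9 h 0 min / OT 0 h 15 min; Thu reg 9 h 0 min / OT 2 h 25 min; Fri reg 4 h 7 min / OT 0 h 0 min; Sat reg 6 h 35 min / OT 0 h 0 min.
Totals: regular 34 h 33 min, overtime 2 h 40 min.

Regular 34.55 hours, overtime 2.67 hours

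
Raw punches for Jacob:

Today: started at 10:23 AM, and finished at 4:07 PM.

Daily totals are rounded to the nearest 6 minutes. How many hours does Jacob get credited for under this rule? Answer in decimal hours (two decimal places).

5.70 hours

Today: 10:23 AM–4:07 PM = 5 h 44 min → rounds to 5 h 42 min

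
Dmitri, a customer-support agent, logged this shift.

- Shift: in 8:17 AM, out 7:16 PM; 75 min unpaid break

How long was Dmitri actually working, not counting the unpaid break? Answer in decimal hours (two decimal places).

Shift: 8:17 AM–7:16 PM = 10 h 59 min; less 75 min break → 9 h 44 min

9.73 hours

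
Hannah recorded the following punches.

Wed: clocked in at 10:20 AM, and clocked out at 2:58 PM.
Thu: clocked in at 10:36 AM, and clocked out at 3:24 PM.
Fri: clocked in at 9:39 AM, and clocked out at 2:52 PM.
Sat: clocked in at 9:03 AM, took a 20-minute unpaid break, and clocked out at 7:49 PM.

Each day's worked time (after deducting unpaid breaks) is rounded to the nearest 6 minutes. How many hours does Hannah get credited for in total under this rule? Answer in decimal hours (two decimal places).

25.00 hours

Wed: 10:20 AM–2:58 PM = 4 h 38 min → rounds to 4 h 36 min
Thu: 10:36 AM–3:24 PM = 4 h 48 min → rounds to 4 h 48 min
Fri: 9:39 AM–2:52 PM = 5 h 13 min → rounds to 5 h 12 min
Sat: 9:03 AM–7:49 PM = 10 h 46 min − 20 min = 10 h 26 min → rounds to 10 h 24 min
Total credited: 25 h 0 min.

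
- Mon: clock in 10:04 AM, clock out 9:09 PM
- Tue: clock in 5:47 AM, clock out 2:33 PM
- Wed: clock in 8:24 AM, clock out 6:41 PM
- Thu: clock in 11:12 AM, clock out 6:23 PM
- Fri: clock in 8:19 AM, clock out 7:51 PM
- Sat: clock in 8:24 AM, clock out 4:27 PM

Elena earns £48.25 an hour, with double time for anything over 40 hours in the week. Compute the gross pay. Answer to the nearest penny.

£3560.85

Mon: 10:04 AM–9:09 PM = 11 h 5 min
Tue: 5:47 AM–2:33 PM = 8 h 46 min
Wed: 8:24 AM–6:41 PM = 10 h 17 min
Thu: 11:12 AM–6:23 PM = 7 h 11 min
Fri: 8:19 AM–7:51 PM = 11 h 32 min
Sat: 8:24 AM–4:27 PM = 8 h 3 min
Total worked: 56 h 54 min = 3414 min.
Regular 40 h 0 min = 2400 min at £48.25/h; overtime 16 h 54 min = 1014 min at £96.50/h.
Pay = (2400 × £48.25 + 1014 × £96.50) ÷ 60 = £3560.85.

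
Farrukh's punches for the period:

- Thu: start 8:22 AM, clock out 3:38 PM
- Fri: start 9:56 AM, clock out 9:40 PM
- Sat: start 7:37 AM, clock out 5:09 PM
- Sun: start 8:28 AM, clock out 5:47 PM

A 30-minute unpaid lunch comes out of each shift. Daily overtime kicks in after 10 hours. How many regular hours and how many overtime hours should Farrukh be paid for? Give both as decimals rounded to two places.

Regular 34.62 hours, overtime 1.23 hours

Thu: 8:22 AM–3:38 PM = 7 h 16 min; less 30 min break → 6 h 46 min
Fri: 9:56 AM–9:40 PM = 11 h 44 min; less 30 min break → 11 h 14 min
Sat: 7:37 AM–5:09 PM = 9 h 32 min; less 30 min break → 9 h 2 min
Sun: 8:28 AM–5:47 PM = 9 h 19 min; less 30 min break → 8 h 49 min
Thu reg 6 h 46 min / OT 0 h 0 min; Fri reg 10 h 0 min / OT 1 h 14 min; Sat reg 9 h 2 min / OT 0 h 0 min; Sun reg 8 h 49 min / OT 0 h 0 min.
Totals: regular 34 h 37 min, overtime 1 h 14 min.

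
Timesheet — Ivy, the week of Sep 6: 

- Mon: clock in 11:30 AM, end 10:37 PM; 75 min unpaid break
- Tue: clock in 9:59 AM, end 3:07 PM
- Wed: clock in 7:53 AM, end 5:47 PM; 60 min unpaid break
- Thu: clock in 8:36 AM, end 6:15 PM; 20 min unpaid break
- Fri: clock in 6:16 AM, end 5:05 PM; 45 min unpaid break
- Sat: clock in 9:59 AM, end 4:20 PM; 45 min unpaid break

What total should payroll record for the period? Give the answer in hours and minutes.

48 h 53 min

Mon: 11:30 AM–10:37 PM = 11 h 7 min; less 75 min break → 9 h 52 min
Tue: 9:59 AM–3:07 PM = 5 h 8 min
Wed: 7:53 AM–5:47 PM = 9 h 54 min; less 60 min break → 8 h 54 min
Thu: 8:36 AM–6:15 PM = 9 h 39 min; less 20 min break → 9 h 19 min
Fri: 6:16 AM–5:05 PM = 10 h 49 min; less 45 min break → 10 h 4 min
Sat: 9:59 AM–4:20 PM = 6 h 21 min; less 45 min break → 5 h 36 min
Total: 9 h 52 min + 5 h 8 min + 8 h 54 min + 9 h 19 min + 10 h 4 min + 5 h 36 min = 48 h 53 min.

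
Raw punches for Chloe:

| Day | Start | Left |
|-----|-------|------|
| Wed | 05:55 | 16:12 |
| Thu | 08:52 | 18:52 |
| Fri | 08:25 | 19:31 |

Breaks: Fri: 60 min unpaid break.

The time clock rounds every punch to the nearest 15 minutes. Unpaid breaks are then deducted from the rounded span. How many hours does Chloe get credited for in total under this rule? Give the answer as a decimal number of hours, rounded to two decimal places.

30.25 hours

Wed: in 05:55→06:00, out 16:12→16:15; 10 h 15 min
Thu: in 08:52→08:45, out 18:52→18:45; 10 h 0 min
Fri: in 08:25→08:30, out 19:31→19:30; 11 h 0 min − 60 min = 10 h 0 min
Total credited: 30 h 15 min.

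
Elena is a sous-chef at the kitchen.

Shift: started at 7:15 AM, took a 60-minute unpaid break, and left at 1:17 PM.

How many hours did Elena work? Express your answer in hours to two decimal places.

5.03 hours

Shift: 7:15 AM–1:17 PM = 6 h 2 min; less 60 min break → 5 h 2 min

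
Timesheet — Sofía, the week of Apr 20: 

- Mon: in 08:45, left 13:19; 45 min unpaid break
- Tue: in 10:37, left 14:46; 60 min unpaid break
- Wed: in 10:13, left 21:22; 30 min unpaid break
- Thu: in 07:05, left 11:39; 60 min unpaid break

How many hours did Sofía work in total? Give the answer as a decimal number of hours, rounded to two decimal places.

Mon: 08:45–13:19 = 4 h 34 min; less 45 min break → 3 h 49 min
Tue: 10:37–14:46 = 4 h 9 min; less 60 min break → 3 h 9 min
Wed: 10:13–21:22 = 11 h 9 min; less 30 min break → 10 h 39 min
Thu: 07:05–11:39 = 4 h 34 min; less 60 min break → 3 h 34 min
Total: 3 h 49 min + 3 h 9 min + 10 h 39 min + 3 h 34 min = 21 h 11 min.

21.18 hours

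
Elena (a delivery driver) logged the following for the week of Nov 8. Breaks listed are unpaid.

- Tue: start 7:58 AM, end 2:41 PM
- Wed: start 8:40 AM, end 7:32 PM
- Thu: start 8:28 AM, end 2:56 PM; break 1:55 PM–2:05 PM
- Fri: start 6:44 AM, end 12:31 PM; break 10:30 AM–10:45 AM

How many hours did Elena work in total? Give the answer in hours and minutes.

29 h 25 min

Tue: 7:58 AM–2:41 PM = 6 h 43 min
Wed: 8:40 AM–7:32 PM = 10 h 52 min
Thu: 8:28 AM–2:56 PM = 6 h 28 min; less 10 min break → 6 h 18 min
Fri: 6:44 AM–12:31 PM = 5 h 47 min; less 15 min break → 5 h 32 min
Total: 6 h 43 min + 10 h 52 min + 6 h 18 min + 5 h 32 min = 29 h 25 min.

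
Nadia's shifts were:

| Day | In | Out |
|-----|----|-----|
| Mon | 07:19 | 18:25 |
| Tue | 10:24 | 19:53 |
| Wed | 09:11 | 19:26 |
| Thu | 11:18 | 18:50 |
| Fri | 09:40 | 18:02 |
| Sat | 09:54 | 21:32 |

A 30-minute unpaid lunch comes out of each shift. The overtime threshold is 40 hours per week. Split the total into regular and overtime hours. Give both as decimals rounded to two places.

Mon: 07:19–18:25 = 11 h 6 min; less 30 min break → 10 h 36 min
Tue: 10:24–19:53 = 9 h 29 min; less 30 min break → 8 h 59 min
Wed: 09:11–19:26 = 10 h 15 min; less 30 min break → 9 h 45 min
Thu: 11:18–18:50 = 7 h 32 min; less 30 min break → 7 h 2 min
Fri: 09:40–18:02 = 8 h 22 min; less 30 min break → 7 h 52 min
Sat: 09:54–21:32 = 11 h 38 min; less 30 min break → 11 h 8 min
Total worked: 55 h 22 min = 55.37 h.
Threshold 40 h → overtime 15 h 22 min, regular 40 h 0 min.

Regular 40.00 hours, overtime 15.37 hours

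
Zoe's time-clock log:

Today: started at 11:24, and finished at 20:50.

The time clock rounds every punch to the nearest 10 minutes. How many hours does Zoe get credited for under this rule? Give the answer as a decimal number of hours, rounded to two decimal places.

9.50 hours

Today: in 11:24→11:20, out 20:50→20:50; 9 h 30 min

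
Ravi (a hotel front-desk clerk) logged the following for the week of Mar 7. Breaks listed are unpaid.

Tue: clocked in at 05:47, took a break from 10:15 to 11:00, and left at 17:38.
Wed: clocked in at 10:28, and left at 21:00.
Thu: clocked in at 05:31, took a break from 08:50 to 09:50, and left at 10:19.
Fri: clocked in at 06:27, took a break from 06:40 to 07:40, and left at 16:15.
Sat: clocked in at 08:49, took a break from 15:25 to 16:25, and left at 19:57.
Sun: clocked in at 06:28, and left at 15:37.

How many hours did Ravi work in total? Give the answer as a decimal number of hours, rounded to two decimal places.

53.52 hours

Tue: 05:47–17:38 = 11 h 51 min; less 45 min break → 11 h 6 min
Wed: 10:28–21:00 = 10 h 32 min
Thu: 05:31–10:19 = 4 h 48 min; less 60 min break → 3 h 48 min
Fri: 06:27–16:15 = 9 h 48 min; less 60 min break → 8 h 48 min
Sat: 08:49–19:57 = 11 h 8 min; less 60 min break → 10 h 8 min
Sun: 06:28–15:37 = 9 h 9 min
Total: 11 h 6 min + 10 h 32 min + 3 h 48 min + 8 h 48 min + 10 h 8 min + 9 h 9 min = 53 h 31 min.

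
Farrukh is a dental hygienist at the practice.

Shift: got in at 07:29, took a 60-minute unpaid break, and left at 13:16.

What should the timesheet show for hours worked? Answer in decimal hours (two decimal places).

Shift: 07:29–13:16 = 5 h 47 min; less 60 min break → 4 h 47 min

4.78 hours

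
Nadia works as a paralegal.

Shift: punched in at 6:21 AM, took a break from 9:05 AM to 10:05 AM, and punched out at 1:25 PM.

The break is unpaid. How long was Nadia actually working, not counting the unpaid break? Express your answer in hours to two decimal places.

Shift: 6:21 AM–1:25 PM = 7 h 4 min; less 60 min break → 6 h 4 min

6.07 hours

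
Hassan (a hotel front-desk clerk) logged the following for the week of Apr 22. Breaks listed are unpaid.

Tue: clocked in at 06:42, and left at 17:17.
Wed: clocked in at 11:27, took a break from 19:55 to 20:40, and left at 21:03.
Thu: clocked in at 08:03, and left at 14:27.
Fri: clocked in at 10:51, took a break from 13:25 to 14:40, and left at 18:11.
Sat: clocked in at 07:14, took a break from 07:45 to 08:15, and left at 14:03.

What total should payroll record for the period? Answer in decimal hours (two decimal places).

Tue: 06:42–17:17 = 10 h 35 min
Wed: 11:27–21:03 = 9 h 36 min; less 45 min break → 8 h 51 min
Thu: 08:03–14:27 = 6 h 24 min
Fri: 10:51–18:11 = 7 h 20 min; less 75 min break → 6 h 5 min
Sat: 07:14–14:03 = 6 h 49 min; less 30 min break → 6 h 19 min
Total: 10 h 35 min + 8 h 51 min + 6 h 24 min + 6 h 5 min + 6 h 19 min = 38 h 14 min.

38.23 hours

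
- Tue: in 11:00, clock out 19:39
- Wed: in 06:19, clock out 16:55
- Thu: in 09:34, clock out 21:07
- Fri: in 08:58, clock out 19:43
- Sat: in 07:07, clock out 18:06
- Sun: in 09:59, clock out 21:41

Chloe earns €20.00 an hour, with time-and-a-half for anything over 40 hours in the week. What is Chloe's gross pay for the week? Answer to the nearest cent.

Tue: 11:00–19:39 = 8 h 39 min
Wed: 06:19–16:55 = 10 h 36 min
Thu: 09:34–21:07 = 11 h 33 min
Fri: 08:58–19:43 = 10 h 45 min
Sat: 07:07–18:06 = 10 h 59 min
Sun: 09:59–21:41 = 11 h 42 min
Total worked: 64 h 14 min = 3854 min.
Regular 40 h 0 min = 2400 min at €20.00/h; overtime 24 h 14 min = 1454 min at €30.00/h.
Pay = (2400 × €20.00 + 1454 × €30.00) ÷ 60 = €1527.00.

€1527.00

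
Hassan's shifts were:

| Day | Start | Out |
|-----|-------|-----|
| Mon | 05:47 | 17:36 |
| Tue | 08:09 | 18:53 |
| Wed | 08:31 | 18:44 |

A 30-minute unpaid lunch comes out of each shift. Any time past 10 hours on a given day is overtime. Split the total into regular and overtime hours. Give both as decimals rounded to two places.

Regular 29.72 hours, overtime 1.55 hours

Mon: 05:47–17:36 = 11 h 49 min; less 30 min break → 11 h 19 min
Tue: 08:09–18:53 = 10 h 44 min; less 30 min break → 10 h 14 min
Wed: 08:31–18:44 = 10 h 13 min; less 30 min break → 9 h 43 min
Mon reg 10 h 0 min / OT 1 h 19 min; Tue reg 10 h 0 min / OT 0 h 14 min; Wed reg 9 h 43 min / OT 0 h 0 min.
Totals: regular 29 h 43 min, overtime 1 h 33 min.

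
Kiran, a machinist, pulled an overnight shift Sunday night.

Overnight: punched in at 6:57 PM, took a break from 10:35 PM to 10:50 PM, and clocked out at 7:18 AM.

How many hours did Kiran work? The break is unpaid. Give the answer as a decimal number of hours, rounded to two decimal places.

12.10 hours

Overnight: 6:57 PM → midnight = 5 h 3 min; midnight → 7:18 AM = 7 h 18 min; span 12 h 21 min; less 15 min break → 12 h 6 min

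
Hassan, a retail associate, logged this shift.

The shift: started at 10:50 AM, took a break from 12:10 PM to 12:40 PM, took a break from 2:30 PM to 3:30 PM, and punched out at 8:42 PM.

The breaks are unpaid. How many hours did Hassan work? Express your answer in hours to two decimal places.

The shift: 10:50 AM–8:42 PM = 9 h 52 min; less 90 min break → 8 h 22 min

8.37 hours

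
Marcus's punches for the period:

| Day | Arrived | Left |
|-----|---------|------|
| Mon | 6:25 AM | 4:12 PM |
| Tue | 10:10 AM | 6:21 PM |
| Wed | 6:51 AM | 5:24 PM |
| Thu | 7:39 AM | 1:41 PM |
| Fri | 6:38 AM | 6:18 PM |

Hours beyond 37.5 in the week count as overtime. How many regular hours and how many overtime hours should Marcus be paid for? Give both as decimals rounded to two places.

Regular 37.50 hours, overtime 8.72 hours

Mon: 6:25 AM–4:12 PM = 9 h 47 min
Tue: 10:10 AM–6:21 PM = 8 h 11 min
Wed: 6:51 AM–5:24 PM = 10 h 33 min
Thu: 7:39 AM–1:41 PM = 6 h 2 min
Fri: 6:38 AM–6:18 PM = 11 h 40 min
Total worked: 46 h 13 min = 46.22 h.
Threshold 37.5 h → overtime 8 h 43 min, regular 37 h 30 min.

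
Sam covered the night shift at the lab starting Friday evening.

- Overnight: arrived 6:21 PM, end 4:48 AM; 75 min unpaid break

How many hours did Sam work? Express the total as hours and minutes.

9 h 12 min

Overnight: 6:21 PM → midnight = 5 h 39 min; midnight → 4:48 AM = 4 h 48 min; span 10 h 27 min; less 75 min break → 9 h 12 min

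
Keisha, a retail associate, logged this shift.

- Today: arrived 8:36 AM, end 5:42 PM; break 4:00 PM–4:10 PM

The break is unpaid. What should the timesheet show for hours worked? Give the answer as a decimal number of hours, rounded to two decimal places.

Today: 8:36 AM–5:42 PM = 9 h 6 min; less 10 min break → 8 h 56 min

8.93 hours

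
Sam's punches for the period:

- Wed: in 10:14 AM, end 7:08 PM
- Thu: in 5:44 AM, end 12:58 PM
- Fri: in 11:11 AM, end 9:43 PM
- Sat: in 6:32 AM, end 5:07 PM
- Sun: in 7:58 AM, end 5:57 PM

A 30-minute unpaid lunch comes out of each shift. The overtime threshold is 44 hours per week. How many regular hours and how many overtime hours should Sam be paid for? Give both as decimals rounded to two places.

Regular 44.00 hours, overtime 0.73 hours

Wed: 10:14 AM–7:08 PM = 8 h 54 min; less 30 min break → 8 h 24 min
Thu: 5:44 AM–12:58 PM = 7 h 14 min; less 30 min break → 6 h 44 min
Fri: 11:11 AM–9:43 PM = 10 h 32 min; less 30 min break → 10 h 2 min
Sat: 6:32 AM–5:07 PM = 10 h 35 min; less 30 min break → 10 h 5 min
Sun: 7:58 AM–5:57 PM = 9 h 59 min; less 30 min break → 9 h 29 min
Total worked: 44 h 44 min = 44.73 h.
Threshold 44 h → overtime 0 h 44 min, regular 44 h 0 min.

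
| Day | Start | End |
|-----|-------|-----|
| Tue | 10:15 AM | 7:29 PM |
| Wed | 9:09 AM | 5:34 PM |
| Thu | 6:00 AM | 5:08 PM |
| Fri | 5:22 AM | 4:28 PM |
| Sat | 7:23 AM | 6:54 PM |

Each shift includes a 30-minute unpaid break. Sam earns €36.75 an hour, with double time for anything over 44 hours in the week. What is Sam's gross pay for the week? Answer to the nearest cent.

Tue: 10:15 AM–7:29 PM = 9 h 14 min; less 30 min break → 8 h 44 min
Wed: 9:09 AM–5:34 PM = 8 h 25 min; less 30 min break → 7 h 55 min
Thu: 6:00 AM–5:08 PM = 11 h 8 min; less 30 min break → 10 h 38 min
Fri: 5:22 AM–4:28 PM = 11 h 6 min; less 30 min break → 10 h 36 min
Sat: 7:23 AM–6:54 PM = 11 h 31 min; less 30 min break → 11 h 1 min
Total worked: 48 h 54 min = 2934 min.
Regular 44 h 0 min = 2640 min at €36.75/h; overtime 4 h 54 min = 294 min at €73.50/h.
Pay = (2640 × €36.75 + 294 × €73.50) ÷ 60 = €1977.15.

€1977.15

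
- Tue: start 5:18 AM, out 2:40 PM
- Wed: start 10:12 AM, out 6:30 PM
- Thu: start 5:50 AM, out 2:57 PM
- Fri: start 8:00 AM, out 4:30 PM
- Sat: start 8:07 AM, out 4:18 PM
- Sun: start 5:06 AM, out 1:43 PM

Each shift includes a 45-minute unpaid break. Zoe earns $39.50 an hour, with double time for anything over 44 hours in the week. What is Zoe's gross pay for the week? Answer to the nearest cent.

Tue: 5:18 AM–2:40 PM = 9 h 22 min; less 45 min break → 8 h 37 min
Wed: 10:12 AM–6:30 PM = 8 h 18 min; less 45 min break → 7 h 33 min
Thu: 5:50 AM–2:57 PM = 9 h 7 min; less 45 min break → 8 h 22 min
Fri: 8:00 AM–4:30 PM = 8 h 30 min; less 45 min break → 7 h 45 min
Sat: 8:07 AM–4:18 PM = 8 h 11 min; less 45 min break → 7 h 26 min
Sun: 5:06 AM–1:43 PM = 8 h 37 min; less 45 min break → 7 h 52 min
Total worked: 47 h 35 min = 2855 min.
Regular 44 h 0 min = 2640 min at $39.50/h; overtime 3 h 35 min = 215 min at $79.00/h.
Pay = (2640 × $39.50 + 215 × $79.00) ÷ 60 = $2021.08.

$2021.08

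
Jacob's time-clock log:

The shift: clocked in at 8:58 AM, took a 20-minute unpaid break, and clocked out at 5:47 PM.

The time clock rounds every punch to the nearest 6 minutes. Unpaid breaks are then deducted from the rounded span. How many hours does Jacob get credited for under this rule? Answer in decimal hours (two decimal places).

8.47 hours

The shift: in 8:58 AM→9:00 AM, out 5:47 PM→5:48 PM; 8 h 48 min − 20 min = 8 h 28 min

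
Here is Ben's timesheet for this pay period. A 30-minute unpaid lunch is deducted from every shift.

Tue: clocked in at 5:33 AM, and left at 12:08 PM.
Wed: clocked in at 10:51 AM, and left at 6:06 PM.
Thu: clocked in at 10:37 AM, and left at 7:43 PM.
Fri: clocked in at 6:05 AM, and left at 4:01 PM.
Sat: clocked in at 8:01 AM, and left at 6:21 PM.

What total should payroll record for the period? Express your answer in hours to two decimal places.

Tue: 5:33 AM–12:08 PM = 6 h 35 min; less 30 min break → 6 h 5 min
Wed: 10:51 AM–6:06 PM = 7 h 15 min; less 30 min break → 6 h 45 min
Thu: 10:37 AM–7:43 PM = 9 h 6 min; less 30 min break → 8 h 36 min
Fri: 6:05 AM–4:01 PM = 9 h 56 min; less 30 min break → 9 h 26 min
Sat: 8:01 AM–6:21 PM = 10 h 20 min; less 30 min break → 9 h 50 min
Total: 6 h 5 min + 6 h 45 min + 8 h 36 min + 9 h 26 min + 9 h 50 min = 40 h 42 min.

40.70 hours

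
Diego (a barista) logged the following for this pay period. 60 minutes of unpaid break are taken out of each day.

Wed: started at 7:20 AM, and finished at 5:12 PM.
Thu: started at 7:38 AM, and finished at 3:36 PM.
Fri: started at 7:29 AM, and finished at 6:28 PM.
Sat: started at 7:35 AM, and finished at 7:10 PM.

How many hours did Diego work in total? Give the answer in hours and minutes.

36 h 24 min

Wed: 7:20 AM–5:12 PM = 9 h 52 min; less 60 min break → 8 h 52 min
Thu: 7:38 AM–3:36 PM = 7 h 58 min; less 60 min break → 6 h 58 min
Fri: 7:29 AM–6:28 PM = 10 h 59 min; less 60 min break → 9 h 59 min
Sat: 7:35 AM–7:10 PM = 11 h 35 min; less 60 min break → 10 h 35 min
Total: 8 h 52 min + 6 h 58 min + 9 h 59 min + 10 h 35 min = 36 h 24 min.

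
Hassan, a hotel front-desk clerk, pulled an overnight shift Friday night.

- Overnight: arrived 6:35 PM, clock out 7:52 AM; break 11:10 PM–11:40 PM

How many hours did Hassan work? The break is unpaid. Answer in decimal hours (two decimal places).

12.78 hours

Overnight: 6:35 PM → midnight = 5 h 25 min; midnight → 7:52 AM = 7 h 52 min; span 13 h 17 min; less 30 min break → 12 h 47 min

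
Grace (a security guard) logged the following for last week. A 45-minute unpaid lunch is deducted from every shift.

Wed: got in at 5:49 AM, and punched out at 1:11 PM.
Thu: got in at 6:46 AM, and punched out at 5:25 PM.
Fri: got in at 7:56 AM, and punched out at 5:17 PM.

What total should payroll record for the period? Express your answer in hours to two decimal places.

Wed: 5:49 AM–1:11 PM = 7 h 22 min; less 45 min break → 6 h 37 min
Thu: 6:46 AM–5:25 PM = 10 h 39 min; less 45 min break → 9 h 54 min
Fri: 7:56 AM–5:17 PM = 9 h 21 min; less 45 min break → 8 h 36 min
Total: 6 h 37 min + 9 h 54 min + 8 h 36 min = 25 h 7 min.

25.12 hours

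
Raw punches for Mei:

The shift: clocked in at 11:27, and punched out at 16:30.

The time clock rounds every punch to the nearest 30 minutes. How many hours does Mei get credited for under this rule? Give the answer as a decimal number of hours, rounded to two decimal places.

The shift: in 11:27→11:30, out 16:30→16:30; 5 h 0 min

5.00 hours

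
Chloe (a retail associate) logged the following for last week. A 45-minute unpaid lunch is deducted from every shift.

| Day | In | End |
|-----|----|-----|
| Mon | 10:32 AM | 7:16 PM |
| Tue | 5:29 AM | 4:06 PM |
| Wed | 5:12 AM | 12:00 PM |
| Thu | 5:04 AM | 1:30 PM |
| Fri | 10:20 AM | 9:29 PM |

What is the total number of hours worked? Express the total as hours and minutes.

Mon: 10:32 AM–7:16 PM = 8 h 44 min; less 45 min break → 7 h 59 min
Tue: 5:29 AM–4:06 PM = 10 h 37 min; less 45 min break → 9 h 52 min
Wed: 5:12 AM–12:00 PM = 6 h 48 min; less 45 min break → 6 h 3 min
Thu: 5:04 AM–1:30 PM = 8 h 26 min; less 45 min break → 7 h 41 min
Fri: 10:20 AM–9:29 PM = 11 h 9 min; less 45 min break → 10 h 24 min
Total: 7 h 59 min + 9 h 52 min + 6 h 3 min + 7 h 41 min + 10 h 24 min = 41 h 59 min.

41 h 59 min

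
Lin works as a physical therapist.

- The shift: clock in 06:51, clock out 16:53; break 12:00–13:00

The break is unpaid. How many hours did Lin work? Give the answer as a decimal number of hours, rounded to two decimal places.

9.03 hours

The shift: 06:51–16:53 = 10 h 2 min; less 60 min break → 9 h 2 min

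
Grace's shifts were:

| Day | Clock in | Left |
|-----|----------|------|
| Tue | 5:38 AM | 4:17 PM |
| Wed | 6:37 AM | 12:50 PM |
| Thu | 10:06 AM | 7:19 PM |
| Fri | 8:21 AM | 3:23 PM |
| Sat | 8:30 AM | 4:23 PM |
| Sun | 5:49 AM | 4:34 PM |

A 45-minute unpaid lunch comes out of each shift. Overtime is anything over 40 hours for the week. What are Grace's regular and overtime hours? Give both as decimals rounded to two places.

Tue: 5:38 AM–4:17 PM = 10 h 39 min; less 45 min break → 9 h 54 min
Wed: 6:37 AM–12:50 PM = 6 h 13 min; less 45 min break → 5 h 28 min
Thu: 10:06 AM–7:19 PM = 9 h 13 min; less 45 min break → 8 h 28 min
Fri: 8:21 AM–3:23 PM = 7 h 2 min; less 45 min break → 6 h 17 min
Sat: 8:30 AM–4:23 PM = 7 h 53 min; less 45 min break → 7 h 8 min
Sun: 5:49 AM–4:34 PM = 10 h 45 min; less 45 min break → 10 h 0 min
Total worked: 47 h 15 min = 47.25 h.
Threshold 40 h → overtime 7 h 15 min, regular 40 h 0 min.

Regular 40.00 hours, overtime 7.25 hours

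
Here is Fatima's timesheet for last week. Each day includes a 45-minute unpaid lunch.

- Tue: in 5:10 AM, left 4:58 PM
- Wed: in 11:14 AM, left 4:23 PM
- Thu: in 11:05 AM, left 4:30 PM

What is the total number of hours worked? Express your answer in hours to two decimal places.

20.12 hours

Tue: 5:10 AM–4:58 PM = 11 h 48 min; less 45 min break → 11 h 3 min
Wed: 11:14 AM–4:23 PM = 5 h 9 min; less 45 min break → 4 h 24 min
Thu: 11:05 AM–4:30 PM = 5 h 25 min; less 45 min break → 4 h 40 min
Total: 11 h 3 min + 4 h 24 min + 4 h 40 min = 20 h 7 min.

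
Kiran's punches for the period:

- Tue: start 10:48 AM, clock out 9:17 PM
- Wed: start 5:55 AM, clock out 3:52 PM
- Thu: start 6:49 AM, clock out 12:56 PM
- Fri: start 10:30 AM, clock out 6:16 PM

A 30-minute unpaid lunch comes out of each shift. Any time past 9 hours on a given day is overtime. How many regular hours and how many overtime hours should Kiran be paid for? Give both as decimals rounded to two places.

Regular 30.88 hours, overtime 1.43 hours

Tue: 10:48 AM–9:17 PM = 10 h 29 min; less 30 min break → 9 h 59 min
Wed: 5:55 AM–3:52 PM = 9 h 57 min; less 30 min break → 9 h 27 min
Thu: 6:49 AM–12:56 PM = 6 h 7 min; less 30 min break → 5 h 37 min
Fri: 10:30 AM–6:16 PM = 7 h 46 min; less 30 min break → 7 h 16 min
Tue reg 9 h 0 min / OT 0 h 59 min; Wed reg 9 h 0 min / OT 0 h 27 min; Thu reg 5 h 37 min / OT 0 h 0 min; Fri reg 7 h 16 min / OT 0 h 0 min.
Totals: regular 30 h 53 min, overtime 1 h 26 min.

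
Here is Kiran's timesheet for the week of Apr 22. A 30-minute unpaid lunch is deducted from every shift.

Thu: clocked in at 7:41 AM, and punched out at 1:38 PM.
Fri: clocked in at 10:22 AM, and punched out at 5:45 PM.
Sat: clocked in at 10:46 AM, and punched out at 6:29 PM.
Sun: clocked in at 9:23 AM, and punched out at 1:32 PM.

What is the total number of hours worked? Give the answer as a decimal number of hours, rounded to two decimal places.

23.20 hours

Thu: 7:41 AM–1:38 PM = 5 h 57 min; less 30 min break → 5 h 27 min
Fri: 10:22 AM–5:45 PM = 7 h 23 min; less 30 min break → 6 h 53 min
Sat: 10:46 AM–6:29 PM = 7 h 43 min; less 30 min break → 7 h 13 min
Sun: 9:23 AM–1:32 PM = 4 h 9 min; less 30 min break → 3 h 39 min
Total: 5 h 27 min + 6 h 53 min + 7 h 13 min + 3 h 39 min = 23 h 12 min.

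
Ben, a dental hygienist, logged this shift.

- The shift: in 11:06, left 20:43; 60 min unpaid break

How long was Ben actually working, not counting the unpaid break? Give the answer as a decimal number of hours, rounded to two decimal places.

8.62 hours

The shift: 11:06–20:43 = 9 h 37 min; less 60 min break → 8 h 37 min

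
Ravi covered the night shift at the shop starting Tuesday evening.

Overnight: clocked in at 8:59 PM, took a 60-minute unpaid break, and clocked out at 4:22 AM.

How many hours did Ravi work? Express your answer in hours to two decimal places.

Overnight: 8:59 PM → midnight = 3 h 1 min; midnight → 4:22 AM = 4 h 22 min; span 7 h 23 min; less 60 min break → 6 h 23 min

6.38 hours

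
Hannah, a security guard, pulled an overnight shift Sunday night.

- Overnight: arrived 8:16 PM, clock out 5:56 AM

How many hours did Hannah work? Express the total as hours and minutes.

9 h 40 min

Overnight: 8:16 PM → midnight = 3 h 44 min; midnight → 5:56 AM = 5 h 56 min; span 9 h 40 min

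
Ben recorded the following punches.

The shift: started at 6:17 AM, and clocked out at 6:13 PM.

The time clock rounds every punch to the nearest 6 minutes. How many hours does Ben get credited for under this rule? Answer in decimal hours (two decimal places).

11.90 hours

The shift: in 6:17 AM→6:18 AM, out 6:13 PM→6:12 PM; 11 h 54 min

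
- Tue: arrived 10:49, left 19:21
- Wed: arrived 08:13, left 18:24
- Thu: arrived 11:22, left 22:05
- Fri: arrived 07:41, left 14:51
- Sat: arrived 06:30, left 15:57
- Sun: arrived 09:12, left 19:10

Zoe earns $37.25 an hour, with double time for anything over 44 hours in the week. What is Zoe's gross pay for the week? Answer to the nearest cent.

$2534.24

Tue: 10:49–19:21 = 8 h 32 min
Wed: 08:13–18:24 = 10 h 11 min
Thu: 11:22–22:05 = 10 h 43 min
Fri: 07:41–14:51 = 7 h 10 min
Sat: 06:30–15:57 = 9 h 27 min
Sun: 09:12–19:10 = 9 h 58 min
Total worked: 56 h 1 min = 3361 min.
Regular 44 h 0 min = 2640 min at $37.25/h; overtime 12 h 1 min = 721 min at $74.50/h.
Pay = (2640 × $37.25 + 721 × $74.50) ÷ 60 = $2534.24.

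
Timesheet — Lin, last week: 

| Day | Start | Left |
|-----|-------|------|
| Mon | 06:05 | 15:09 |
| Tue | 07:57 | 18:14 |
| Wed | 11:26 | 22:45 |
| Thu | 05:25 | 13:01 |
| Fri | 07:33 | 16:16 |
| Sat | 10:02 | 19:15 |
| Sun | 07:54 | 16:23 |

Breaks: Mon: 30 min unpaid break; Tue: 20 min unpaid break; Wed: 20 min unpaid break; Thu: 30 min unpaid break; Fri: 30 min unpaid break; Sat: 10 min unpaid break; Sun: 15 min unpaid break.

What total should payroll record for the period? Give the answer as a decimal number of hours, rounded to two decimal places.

Mon: 06:05–15:09 = 9 h 4 min; less 30 min break → 8 h 34 min
Tue: 07:57–18:14 = 10 h 17 min; less 20 min break → 9 h 57 min
Wed: 11:26–22:45 = 11 h 19 min; less 20 min break → 10 h 59 min
Thu: 05:25–13:01 = 7 h 36 min; less 30 min break → 7 h 6 min
Fri: 07:33–16:16 = 8 h 43 min; less 30 min break → 8 h 13 min
Sat: 10:02–19:15 = 9 h 13 min; less 10 min break → 9 h 3 min
Sun: 07:54–16:23 = 8 h 29 min; less 15 min break → 8 h 14 min
Total: 8 h 34 min + 9 h 57 min + 10 h 59 min + 7 h 6 min + 8 h 13 min + 9 h 3 min + 8 h 14 min = 62 h 6 min.

62.10 hours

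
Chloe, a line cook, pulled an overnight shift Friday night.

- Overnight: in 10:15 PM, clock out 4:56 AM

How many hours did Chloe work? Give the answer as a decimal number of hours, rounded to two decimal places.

6.68 hours

Overnight: 10:15 PM → midnight = 1 h 45 min; midnight → 4:56 AM = 4 h 56 min; span 6 h 41 min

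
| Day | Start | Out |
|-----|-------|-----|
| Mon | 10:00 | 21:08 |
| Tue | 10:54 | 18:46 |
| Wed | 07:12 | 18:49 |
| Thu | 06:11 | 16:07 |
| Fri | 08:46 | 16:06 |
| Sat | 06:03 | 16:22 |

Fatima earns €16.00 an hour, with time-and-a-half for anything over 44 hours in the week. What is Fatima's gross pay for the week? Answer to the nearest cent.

Mon: 10:00–21:08 = 11 h 8 min
Tue: 10:54–18:46 = 7 h 52 min
Wed: 07:12–18:49 = 11 h 37 min
Thu: 06:11–16:07 = 9 h 56 min
Fri: 08:46–16:06 = 7 h 20 min
Sat: 06:03–16:22 = 10 h 19 min
Total worked: 58 h 12 min = 3492 min.
Regular 44 h 0 min = 2640 min at €16.00/h; overtime 14 h 12 min = 852 min at €24.00/h.
Pay = (2640 × €16.00 + 852 × €24.00) ÷ 60 = €1044.80.

€1044.80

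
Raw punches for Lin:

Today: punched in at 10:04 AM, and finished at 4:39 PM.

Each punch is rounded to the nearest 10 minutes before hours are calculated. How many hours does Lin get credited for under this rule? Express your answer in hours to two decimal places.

Today: in 10:04 AM→10:00 AM, out 4:39 PM→4:40 PM; 6 h 40 min

6.67 hours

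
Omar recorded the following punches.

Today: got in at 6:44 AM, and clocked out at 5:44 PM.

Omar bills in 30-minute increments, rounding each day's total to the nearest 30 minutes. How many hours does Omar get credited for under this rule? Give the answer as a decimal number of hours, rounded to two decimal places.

11.00 hours

Today: 6:44 AM–5:44 PM = 11 h 0 min → rounds to 11 h 0 min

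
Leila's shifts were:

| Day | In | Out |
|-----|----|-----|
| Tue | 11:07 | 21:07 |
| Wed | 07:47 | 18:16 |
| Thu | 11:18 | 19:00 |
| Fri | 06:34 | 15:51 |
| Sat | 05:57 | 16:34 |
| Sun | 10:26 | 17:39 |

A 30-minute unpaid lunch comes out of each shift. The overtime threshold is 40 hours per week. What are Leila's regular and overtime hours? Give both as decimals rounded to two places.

Regular 40.00 hours, overtime 12.30 hours

Tue: 11:07–21:07 = 10 h 0 min; less 30 min break → 9 h 30 min
Wed: 07:47–18:16 = 10 h 29 min; less 30 min break → 9 h 59 min
Thu: 11:18–19:00 = 7 h 42 min; less 30 min break → 7 h 12 min
Fri: 06:34–15:51 = 9 h 17 min; less 30 min break → 8 h 47 min
Sat: 05:57–16:34 = 10 h 37 min; less 30 min break → 10 h 7 min
Sun: 10:26–17:39 = 7 h 13 min; less 30 min break → 6 h 43 min
Total worked: 52 h 18 min = 52.30 h.
Threshold 40 h → overtime 12 h 18 min, regular 40 h 0 min.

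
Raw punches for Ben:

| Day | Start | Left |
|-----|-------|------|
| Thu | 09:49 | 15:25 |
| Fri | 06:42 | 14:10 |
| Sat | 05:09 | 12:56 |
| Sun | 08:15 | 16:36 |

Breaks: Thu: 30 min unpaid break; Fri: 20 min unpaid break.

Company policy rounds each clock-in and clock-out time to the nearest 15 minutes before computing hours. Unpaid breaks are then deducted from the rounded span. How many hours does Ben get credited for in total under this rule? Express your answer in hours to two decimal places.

Thu: in 09:49→09:45, out 15:25→15:30; 5 h 45 min − 30 min = 5 h 15 min
Fri: in 06:42→06:45, out 14:10→14:15; 7 h 30 min − 20 min = 7 h 10 min
Sat: in 05:09→05:15, out 12:56→13:00; 7 h 45 min
Sun: in 08:15→08:15, out 16:36→16:30; 8 h 15 min
Total credited: 28 h 25 min.

28.42 hours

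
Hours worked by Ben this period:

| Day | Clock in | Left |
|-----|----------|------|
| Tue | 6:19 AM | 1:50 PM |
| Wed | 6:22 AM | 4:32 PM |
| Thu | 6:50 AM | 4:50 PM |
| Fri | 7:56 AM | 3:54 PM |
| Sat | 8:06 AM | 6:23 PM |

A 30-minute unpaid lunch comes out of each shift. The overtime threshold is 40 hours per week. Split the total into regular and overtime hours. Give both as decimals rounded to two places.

Tue: 6:19 AM–1:50 PM = 7 h 31 min; less 30 min break → 7 h 1 min
Wed: 6:22 AM–4:32 PM = 10 h 10 min; less 30 min break → 9 h 40 min
Thu: 6:50 AM–4:50 PM = 10 h 0 min; less 30 min break → 9 h 30 min
Fri: 7:56 AM–3:54 PM = 7 h 58 min; less 30 min break → 7 h 28 min
Sat: 8:06 AM–6:23 PM = 10 h 17 min; less 30 min break → 9 h 47 min
Total worked: 43 h 26 min = 43.43 h.
Threshold 40 h → overtime 3 h 26 min, regular 40 h 0 min.

Regular 40.00 hours, overtime 3.43 hours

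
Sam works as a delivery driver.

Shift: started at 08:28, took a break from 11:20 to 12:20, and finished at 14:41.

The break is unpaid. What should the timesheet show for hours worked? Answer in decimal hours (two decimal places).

Shift: 08:28–14:41 = 6 h 13 min; less 60 min break → 5 h 13 min

5.22 hours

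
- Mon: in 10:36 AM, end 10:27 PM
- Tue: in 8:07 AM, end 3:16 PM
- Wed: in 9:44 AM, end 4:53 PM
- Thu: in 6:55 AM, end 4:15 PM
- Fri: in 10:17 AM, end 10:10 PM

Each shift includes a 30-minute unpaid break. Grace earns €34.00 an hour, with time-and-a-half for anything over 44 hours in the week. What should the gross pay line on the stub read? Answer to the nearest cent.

€1540.20

Mon: 10:36 AM–10:27 PM = 11 h 51 min; less 30 min break → 11 h 21 min
Tue: 8:07 AM–3:16 PM = 7 h 9 min; less 30 min break → 6 h 39 min
Wed: 9:44 AM–4:53 PM = 7 h 9 min; less 30 min break → 6 h 39 min
Thu: 6:55 AM–4:15 PM = 9 h 20 min; less 30 min break → 8 h 50 min
Fri: 10:17 AM–10:10 PM = 11 h 53 min; less 30 min break → 11 h 23 min
Total worked: 44 h 52 min = 2692 min.
Regular 44 h 0 min = 2640 min at €34.00/h; overtime 0 h 52 min = 52 min at €51.00/h.
Pay = (2640 × €34.00 + 52 × €51.00) ÷ 60 = €1540.20.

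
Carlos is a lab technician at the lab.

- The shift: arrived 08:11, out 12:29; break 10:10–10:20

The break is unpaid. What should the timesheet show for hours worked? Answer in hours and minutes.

The shift: 08:11–12:29 = 4 h 18 min; less 10 min break → 4 h 8 min

4 h 8 min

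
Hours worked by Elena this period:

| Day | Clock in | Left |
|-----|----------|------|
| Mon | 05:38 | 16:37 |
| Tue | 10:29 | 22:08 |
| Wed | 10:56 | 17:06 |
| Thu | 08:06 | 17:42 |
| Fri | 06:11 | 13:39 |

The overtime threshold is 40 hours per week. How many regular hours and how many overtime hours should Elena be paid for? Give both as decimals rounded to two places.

Regular 40.00 hours, overtime 5.87 hours

Mon: 05:38–16:37 = 10 h 59 min
Tue: 10:29–22:08 = 11 h 39 min
Wed: 10:56–17:06 = 6 h 10 min
Thu: 08:06–17:42 = 9 h 36 min
Fri: 06:11–13:39 = 7 h 28 min
Total worked: 45 h 52 min = 45.87 h.
Threshold 40 h → overtime 5 h 52 min, regular 40 h 0 min.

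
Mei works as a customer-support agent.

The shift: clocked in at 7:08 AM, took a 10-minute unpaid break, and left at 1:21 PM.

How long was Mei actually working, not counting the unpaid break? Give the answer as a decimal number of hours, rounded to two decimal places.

6.05 hours

The shift: 7:08 AM–1:21 PM = 6 h 13 min; less 10 min break → 6 h 3 min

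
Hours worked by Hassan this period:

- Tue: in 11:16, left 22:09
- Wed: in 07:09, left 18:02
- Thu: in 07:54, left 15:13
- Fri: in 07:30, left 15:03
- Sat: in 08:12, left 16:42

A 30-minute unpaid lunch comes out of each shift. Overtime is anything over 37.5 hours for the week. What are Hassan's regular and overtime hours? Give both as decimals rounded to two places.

Regular 37.50 hours, overtime 5.13 hours

Tue: 11:16–22:09 = 10 h 53 min; less 30 min break → 10 h 23 min
Wed: 07:09–18:02 = 10 h 53 min; less 30 min break → 10 h 23 min
Thu: 07:54–15:13 = 7 h 19 min; less 30 min break → 6 h 49 min
Fri: 07:30–15:03 = 7 h 33 min; less 30 min break → 7 h 3 min
Sat: 08:12–16:42 = 8 h 30 min; less 30 min break → 8 h 0 min
Total worked: 42 h 38 min = 42.63 h.
Threshold 37.5 h → overtime 5 h 8 min, regular 37 h 30 min.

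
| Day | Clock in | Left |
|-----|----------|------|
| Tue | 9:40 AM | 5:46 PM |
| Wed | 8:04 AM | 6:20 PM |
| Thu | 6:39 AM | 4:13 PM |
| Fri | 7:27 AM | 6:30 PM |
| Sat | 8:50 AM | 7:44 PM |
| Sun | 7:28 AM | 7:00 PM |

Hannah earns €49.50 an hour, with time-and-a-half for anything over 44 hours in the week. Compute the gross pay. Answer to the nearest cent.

€3471.19

Tue: 9:40 AM–5:46 PM = 8 h 6 min
Wed: 8:04 AM–6:20 PM = 10 h 16 min
Thu: 6:39 AM–4:13 PM = 9 h 34 min
Fri: 7:27 AM–6:30 PM = 11 h 3 min
Sat: 8:50 AM–7:44 PM = 10 h 54 min
Sun: 7:28 AM–7:00 PM = 11 h 32 min
Total worked: 61 h 25 min = 3685 min.
Regular 44 h 0 min = 2640 min at €49.50/h; overtime 17 h 25 min = 1045 min at €74.25/h.
Pay = (2640 × €49.50 + 1045 × €74.25) ÷ 60 = €3471.19.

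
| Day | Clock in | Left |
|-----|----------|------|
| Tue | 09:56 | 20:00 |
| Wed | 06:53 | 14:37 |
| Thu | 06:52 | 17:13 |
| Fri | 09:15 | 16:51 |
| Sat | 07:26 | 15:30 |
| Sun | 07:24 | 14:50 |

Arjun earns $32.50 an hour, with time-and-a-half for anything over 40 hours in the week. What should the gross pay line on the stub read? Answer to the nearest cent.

$1848.44

Tue: 09:56–20:00 = 10 h 4 min
Wed: 06:53–14:37 = 7 h 44 min
Thu: 06:52–17:13 = 10 h 21 min
Fri: 09:15–16:51 = 7 h 36 min
Sat: 07:26–15:30 = 8 h 4 min
Sun: 07:24–14:50 = 7 h 26 min
Total worked: 51 h 15 min = 3075 min.
Regular 40 h 0 min = 2400 min at $32.50/h; overtime 11 h 15 min = 675 min at $48.75/h.
Pay = (2400 × $32.50 + 675 × $48.75) ÷ 60 = $1848.44.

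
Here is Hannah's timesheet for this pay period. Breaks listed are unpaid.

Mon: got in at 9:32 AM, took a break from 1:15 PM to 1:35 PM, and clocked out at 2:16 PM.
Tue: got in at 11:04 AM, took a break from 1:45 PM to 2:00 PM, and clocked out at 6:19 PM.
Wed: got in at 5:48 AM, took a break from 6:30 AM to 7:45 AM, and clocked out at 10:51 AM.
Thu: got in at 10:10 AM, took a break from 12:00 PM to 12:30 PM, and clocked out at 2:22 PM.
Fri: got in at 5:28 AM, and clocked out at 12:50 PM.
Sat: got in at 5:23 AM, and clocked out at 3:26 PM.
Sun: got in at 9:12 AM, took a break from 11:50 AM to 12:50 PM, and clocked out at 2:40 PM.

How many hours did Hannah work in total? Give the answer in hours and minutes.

40 h 47 min

Mon: 9:32 AM–2:16 PM = 4 h 44 min; less 20 min break → 4 h 24 min
Tue: 11:04 AM–6:19 PM = 7 h 15 min; less 15 min break → 7 h 0 min
Wed: 5:48 AM–10:51 AM = 5 h 3 min; less 75 min break → 3 h 48 min
Thu: 10:10 AM–2:22 PM = 4 h 12 min; less 30 min break → 3 h 42 min
Fri: 5:28 AM–12:50 PM = 7 h 22 min
Sat: 5:23 AM–3:26 PM = 10 h 3 min
Sun: 9:12 AM–2:40 PM = 5 h 28 min; less 60 min break → 4 h 28 min
Total: 4 h 24 min + 7 h 0 min + 3 h 48 min + 3 h 42 min + 7 h 22 min + 10 h 3 min + 4 h 28 min = 40 h 47 min.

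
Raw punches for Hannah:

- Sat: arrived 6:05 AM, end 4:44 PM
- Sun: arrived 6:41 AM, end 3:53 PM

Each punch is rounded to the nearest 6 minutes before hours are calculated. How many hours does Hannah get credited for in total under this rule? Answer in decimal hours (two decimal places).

19.80 hours

Sat: in 6:05 AM→6:06 AM, out 4:44 PM→4:42 PM; 10 h 36 min
Sun: in 6:41 AM→6:42 AM, out 3:53 PM→3:54 PM; 9 h 12 min
Total credited: 19 h 48 min.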